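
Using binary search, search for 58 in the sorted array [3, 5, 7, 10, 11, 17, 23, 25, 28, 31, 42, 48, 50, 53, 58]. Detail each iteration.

Binary search for 58 in [3, 5, 7, 10, 11, 17, 23, 25, 28, 31, 42, 48, 50, 53, 58]:

lo=0, hi=14, mid=7, arr[mid]=25 -> 25 < 58, search right half
lo=8, hi=14, mid=11, arr[mid]=48 -> 48 < 58, search right half
lo=12, hi=14, mid=13, arr[mid]=53 -> 53 < 58, search right half
lo=14, hi=14, mid=14, arr[mid]=58 -> Found target at index 14!

Binary search finds 58 at index 14 after 4 comparisons. The search repeatedly halves the search space by comparing with the middle element.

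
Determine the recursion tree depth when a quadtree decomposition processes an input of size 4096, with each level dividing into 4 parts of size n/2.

For divide and conquer with division factor 2:

Problem sizes at each level:
Level 0: 4096
Level 1: 2048
Level 2: 1024
Level 3: 512
Level 4: 256
Level 5: 128
Level 6: 64
Level 7: 32
Level 8: 16
Level 9: 8
Level 10: 4
Level 11: 2
Level 12: 1

The root is level 0 and the size-1 base case is level 12 (the tree spans levels 0 through 12, i.e. 13 levels counting the root), so the depth is the number of divisions: log_2(4096) = 12

The recursion tree depth is log_2(4096) = 12. At each level, the problem size is divided by 2, so it takes 12 divisions to reduce to a base case of size 1. The algorithm makes 4 recursive calls at each level.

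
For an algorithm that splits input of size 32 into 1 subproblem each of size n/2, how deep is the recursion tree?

For divide and conquer with division factor 2:

Problem sizes at each level:
Level 0: 32
Level 1: 16
Level 2: 8
Level 3: 4
Level 4: 2
Level 5: 1

The root is level 0 and the size-1 base case is level 5 (the tree spans levels 0 through 5, i.e. 6 levels counting the root), so the depth is the number of divisions: log_2(32) = 5

The recursion tree depth is log_2(32) = 5. At each level, the problem size is divided by 2, so it takes 5 divisions to reduce to a base case of size 1. The algorithm makes 1 recursive call at each level.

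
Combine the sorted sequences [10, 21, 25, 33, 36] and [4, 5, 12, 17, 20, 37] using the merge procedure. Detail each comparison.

Merging process:

Compare 10 vs 4: take 4 from right. Merged: [4]
Compare 10 vs 5: take 5 from right. Merged: [4, 5]
Compare 10 vs 12: take 10 from left. Merged: [4, 5, 10]
Compare 21 vs 12: take 12 from right. Merged: [4, 5, 10, 12]
Compare 21 vs 17: take 17 from right. Merged: [4, 5, 10, 12, 17]
Compare 21 vs 20: take 20 from right. Merged: [4, 5, 10, 12, 17, 20]
Compare 21 vs 37: take 21 from left. Merged: [4, 5, 10, 12, 17, 20, 21]
Compare 25 vs 37: take 25 from left. Merged: [4, 5, 10, 12, 17, 20, 21, 25]
Compare 33 vs 37: take 33 from left. Merged: [4, 5, 10, 12, 17, 20, 21, 25, 33]
Compare 36 vs 37: take 36 from left. Merged: [4, 5, 10, 12, 17, 20, 21, 25, 33, 36]
Append remaining from right: [37]. Merged: [4, 5, 10, 12, 17, 20, 21, 25, 33, 36, 37]

Final merged array: [4, 5, 10, 12, 17, 20, 21, 25, 33, 36, 37]
Total comparisons: 10

The merged array is [4, 5, 10, 12, 17, 20, 21, 25, 33, 36, 37], requiring 10 comparisons. The merge step runs in O(n) time where n is the total number of elements.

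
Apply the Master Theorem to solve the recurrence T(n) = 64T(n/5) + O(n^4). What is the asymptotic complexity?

Master Theorem for T(n) = 64T(n/5) + O(n^4):

a = 64, b = 5, c = 4
log_b(a) = log_5(64) = 2.5841

Case 3: c = 4 > log_5(64) = 2.5841
T(n) = O(n^4) = O(n^4)

For T(n) = 64T(n/5) + O(n^4): log_5(64) = 2.5841. This is Case 3 of the Master Theorem (c > log_b(a), work dominated by root), giving O(n^4).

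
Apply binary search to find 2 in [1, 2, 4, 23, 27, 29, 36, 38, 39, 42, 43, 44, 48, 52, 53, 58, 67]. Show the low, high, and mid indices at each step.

Binary search for 2 in [1, 2, 4, 23, 27, 29, 36, 38, 39, 42, 43, 44, 48, 52, 53, 58, 67]:

lo=0, hi=16, mid=8, arr[mid]=39 -> 39 > 2, search left half
lo=0, hi=7, mid=3, arr[mid]=23 -> 23 > 2, search left half
lo=0, hi=2, mid=1, arr[mid]=2 -> Found target at index 1!

Binary search finds 2 at index 1 after 3 comparisons. The search repeatedly halves the search space by comparing with the middle element.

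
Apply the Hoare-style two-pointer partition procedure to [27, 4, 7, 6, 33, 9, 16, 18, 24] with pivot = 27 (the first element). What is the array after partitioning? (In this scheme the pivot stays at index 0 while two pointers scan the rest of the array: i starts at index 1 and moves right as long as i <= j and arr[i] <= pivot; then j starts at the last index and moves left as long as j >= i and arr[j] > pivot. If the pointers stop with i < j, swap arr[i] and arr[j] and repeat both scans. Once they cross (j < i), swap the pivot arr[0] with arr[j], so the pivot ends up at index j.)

Hoare-style two-pointer partition with pivot = 27:

Initial array: [27, 4, 7, 6, 33, 9, 16, 18, 24]

Pointers start at i = 1, j = 8.
i stops at index 4 (arr[4]=33 > 27), j stops at index 8 (arr[8]=24 <= 27): swap arr[4] and arr[8], array becomes [27, 4, 7, 6, 24, 9, 16, 18, 33]
i ends at 8, j ends at 7: the pointers have crossed (j < i), so scanning stops.

Swap pivot arr[0] with arr[7] to place pivot at position 7: [18, 4, 7, 6, 24, 9, 16, 27, 33]
Pivot position: 7

After partitioning with pivot 27, the array becomes [18, 4, 7, 6, 24, 9, 16, 27, 33]. The pivot is placed at index 7. All elements to the left of the pivot are <= 27, and all elements to the right are > 27.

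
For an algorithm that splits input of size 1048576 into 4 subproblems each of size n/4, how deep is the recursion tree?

For divide and conquer with division factor 4:

Problem sizes at each level:
Level 0: 1048576
Level 1: 262144
Level 2: 65536
Level 3: 16384
Level 4: 4096
Level 5: 1024
Level 6: 256
Level 7: 64
Level 8: 16
Level 9: 4
Level 10: 1

The root is level 0 and the size-1 base case is level 10 (the tree spans levels 0 through 10, i.e. 11 levels counting the root), so the depth is the number of divisions: log_4(1048576) = 10

The recursion tree depth is log_4(1048576) = 10. At each level, the problem size is divided by 4, so it takes 10 divisions to reduce to a base case of size 1. The algorithm makes 4 recursive calls at each level.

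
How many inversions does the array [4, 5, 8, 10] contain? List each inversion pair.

Finding inversions in [4, 5, 8, 10]:


Total inversions: 0

The array has 0 inversions. It is already sorted.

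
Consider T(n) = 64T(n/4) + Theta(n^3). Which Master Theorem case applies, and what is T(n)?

Master Theorem for T(n) = 64T(n/4) + O(n^3):

a = 64, b = 4, c = 3
log_b(a) = log_4(64) = 3.0000

Case 2: c = 3 = log_4(64) = 3.0000
T(n) = O(n^3 log n) = O(n^3 log n)

For T(n) = 64T(n/4) + O(n^3): log_4(64) = 3.0000. This is Case 2 of the Master Theorem (c = log_b(a), equal work at all levels), giving O(n^3 log n).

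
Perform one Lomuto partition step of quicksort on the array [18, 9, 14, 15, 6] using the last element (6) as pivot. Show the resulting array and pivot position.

Lomuto partition with pivot = 6:

Initial array: [18, 9, 14, 15, 6]

arr[0]=18 > 6: no swap
arr[1]=9 > 6: no swap
arr[2]=14 > 6: no swap
arr[3]=15 > 6: no swap

Place pivot at position 0: [6, 9, 14, 15, 18]
Pivot position: 0

After partitioning with pivot 6, the array becomes [6, 9, 14, 15, 18]. The pivot is placed at index 0. All elements to the left of the pivot are <= 6, and all elements to the right are > 6.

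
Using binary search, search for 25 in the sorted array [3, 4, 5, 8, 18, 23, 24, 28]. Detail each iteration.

Binary search for 25 in [3, 4, 5, 8, 18, 23, 24, 28]:

lo=0, hi=7, mid=3, arr[mid]=8 -> 8 < 25, search right half
lo=4, hi=7, mid=5, arr[mid]=23 -> 23 < 25, search right half
lo=6, hi=7, mid=6, arr[mid]=24 -> 24 < 25, search right half
lo=7, hi=7, mid=7, arr[mid]=28 -> 28 > 25, search left half
lo=7 > hi=6, target 25 not found

Binary search determines that 25 is not in the array after 4 comparisons. The search space was exhausted without finding the target.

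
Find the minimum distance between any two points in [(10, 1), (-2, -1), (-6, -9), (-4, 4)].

Computing all pairwise distances among 4 points:

d((10, 1), (-2, -1)) = 12.1655
d((10, 1), (-6, -9)) = 18.868
d((10, 1), (-4, 4)) = 14.3178
d((-2, -1), (-6, -9)) = 8.9443
d((-2, -1), (-4, 4)) = 5.3852 <-- minimum
d((-6, -9), (-4, 4)) = 13.1529

Closest pair: (-2, -1) and (-4, 4) with distance 5.3852

The closest pair is (-2, -1) and (-4, 4) with Euclidean distance 5.3852. For 4 points, brute-force pairwise comparison is shown above. For large n, the divide-and-conquer algorithm (sort by x, recurse on halves, check the dividing strip) achieves O(n log n).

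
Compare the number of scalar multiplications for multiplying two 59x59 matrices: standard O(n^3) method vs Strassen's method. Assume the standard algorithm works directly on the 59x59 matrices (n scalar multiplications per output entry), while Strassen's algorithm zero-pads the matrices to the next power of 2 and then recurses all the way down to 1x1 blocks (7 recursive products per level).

Matrix multiplication for 59x59 matrices:

Strassen's algorithm requires power-of-2 dimensions. Pad 59x59 to 64x64 (next power of 2).

Standard algorithm: 59^3 = 205379 multiplications
Strassen's algorithm: 7^(log2(64)) = 7^6 = 117649 multiplications
Savings: 205379 - 117649 = 87730 multiplications

Standard: 205379 multiplications (59^3). Strassen: 117649 multiplications (7^6, after padding to 64x64). Strassen reduces 8 recursive multiplications to 7 at each level.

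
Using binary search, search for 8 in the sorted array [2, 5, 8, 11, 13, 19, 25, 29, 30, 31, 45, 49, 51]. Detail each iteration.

Binary search for 8 in [2, 5, 8, 11, 13, 19, 25, 29, 30, 31, 45, 49, 51]:

lo=0, hi=12, mid=6, arr[mid]=25 -> 25 > 8, search left half
lo=0, hi=5, mid=2, arr[mid]=8 -> Found target at index 2!

Binary search finds 8 at index 2 after 2 comparisons. The search repeatedly halves the search space by comparing with the middle element.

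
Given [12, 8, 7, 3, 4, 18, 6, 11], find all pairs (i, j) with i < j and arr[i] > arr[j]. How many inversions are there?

Finding inversions in [12, 8, 7, 3, 4, 18, 6, 11]:

(0, 1): arr[0]=12 > arr[1]=8
(0, 2): arr[0]=12 > arr[2]=7
(0, 3): arr[0]=12 > arr[3]=3
(0, 4): arr[0]=12 > arr[4]=4
(0, 6): arr[0]=12 > arr[6]=6
(0, 7): arr[0]=12 > arr[7]=11
(1, 2): arr[1]=8 > arr[2]=7
(1, 3): arr[1]=8 > arr[3]=3
(1, 4): arr[1]=8 > arr[4]=4
(1, 6): arr[1]=8 > arr[6]=6
(2, 3): arr[2]=7 > arr[3]=3
(2, 4): arr[2]=7 > arr[4]=4
(2, 6): arr[2]=7 > arr[6]=6
(5, 6): arr[5]=18 > arr[6]=6
(5, 7): arr[5]=18 > arr[7]=11

Total inversions: 15

The array has 15 inversion(s): (0,1), (0,2), (0,3), (0,4), (0,6), (0,7), (1,2), (1,3), (1,4), (1,6), (2,3), (2,4), (2,6), (5,6), (5,7). Each pair (i,j) satisfies i < j and arr[i] > arr[j].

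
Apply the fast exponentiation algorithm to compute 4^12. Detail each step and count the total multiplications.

Computing 4^12 by squaring (build up from 4^1; each line after the first costs one multiplication):

4^1 = 4
4^2 = (4^1)^2 = 4^2 = 16
4^3 = 4 * 4^2 = 4 * 16 = 64
4^6 = (4^3)^2 = 64^2 = 4096
4^12 = (4^6)^2 = 4096^2 = 16777216

Result: 16777216
Multiplications needed: 4 (4 lines after 4^1)

4^12 = 16777216. Using exponentiation by squaring, this requires 4 multiplications. The key idea: if the exponent is even, square the half-power; if odd, multiply by the base once.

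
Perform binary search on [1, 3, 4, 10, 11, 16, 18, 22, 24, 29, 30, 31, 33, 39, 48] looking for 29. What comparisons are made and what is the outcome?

Binary search for 29 in [1, 3, 4, 10, 11, 16, 18, 22, 24, 29, 30, 31, 33, 39, 48]:

lo=0, hi=14, mid=7, arr[mid]=22 -> 22 < 29, search right half
lo=8, hi=14, mid=11, arr[mid]=31 -> 31 > 29, search left half
lo=8, hi=10, mid=9, arr[mid]=29 -> Found target at index 9!

Binary search finds 29 at index 9 after 3 comparisons. The search repeatedly halves the search space by comparing with the middle element.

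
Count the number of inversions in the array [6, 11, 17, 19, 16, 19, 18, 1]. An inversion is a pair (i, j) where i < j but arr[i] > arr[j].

Finding inversions in [6, 11, 17, 19, 16, 19, 18, 1]:

(0, 7): arr[0]=6 > arr[7]=1
(1, 7): arr[1]=11 > arr[7]=1
(2, 4): arr[2]=17 > arr[4]=16
(2, 7): arr[2]=17 > arr[7]=1
(3, 4): arr[3]=19 > arr[4]=16
(3, 6): arr[3]=19 > arr[6]=18
(3, 7): arr[3]=19 > arr[7]=1
(4, 7): arr[4]=16 > arr[7]=1
(5, 6): arr[5]=19 > arr[6]=18
(5, 7): arr[5]=19 > arr[7]=1
(6, 7): arr[6]=18 > arr[7]=1

Total inversions: 11

The array has 11 inversion(s): (0,7), (1,7), (2,4), (2,7), (3,4), (3,6), (3,7), (4,7), (5,6), (5,7), (6,7). Each pair (i,j) satisfies i < j and arr[i] > arr[j].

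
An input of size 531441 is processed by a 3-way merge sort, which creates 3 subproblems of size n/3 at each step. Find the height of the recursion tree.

For divide and conquer with division factor 3:

Problem sizes at each level:
Level 0: 531441
Level 1: 177147
Level 2: 59049
Level 3: 19683
Level 4: 6561
Level 5: 2187
Level 6: 729
Level 7: 243
Level 8: 81
Level 9: 27
Level 10: 9
Level 11: 3
Level 12: 1

The root is level 0 and the size-1 base case is level 12 (the tree spans levels 0 through 12, i.e. 13 levels counting the root), so the depth is the number of divisions: log_3(531441) = 12

The recursion tree depth is log_3(531441) = 12. At each level, the problem size is divided by 3, so it takes 12 divisions to reduce to a base case of size 1. The algorithm makes 3 recursive calls at each level.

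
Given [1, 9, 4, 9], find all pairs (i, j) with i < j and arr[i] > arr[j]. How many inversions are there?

Finding inversions in [1, 9, 4, 9]:

(1, 2): arr[1]=9 > arr[2]=4

Total inversions: 1

The array has 1 inversion(s): (1,2). Each pair (i,j) satisfies i < j and arr[i] > arr[j].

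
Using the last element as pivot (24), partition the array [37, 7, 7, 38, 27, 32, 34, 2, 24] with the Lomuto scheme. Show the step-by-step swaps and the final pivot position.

Lomuto partition with pivot = 24:

Initial array: [37, 7, 7, 38, 27, 32, 34, 2, 24]

arr[0]=37 > 24: no swap
arr[1]=7 <= 24: swap with position 0, array becomes [7, 37, 7, 38, 27, 32, 34, 2, 24]
arr[2]=7 <= 24: swap with position 1, array becomes [7, 7, 37, 38, 27, 32, 34, 2, 24]
arr[3]=38 > 24: no swap
arr[4]=27 > 24: no swap
arr[5]=32 > 24: no swap
arr[6]=34 > 24: no swap
arr[7]=2 <= 24: swap with position 2, array becomes [7, 7, 2, 38, 27, 32, 34, 37, 24]

Place pivot at position 3: [7, 7, 2, 24, 27, 32, 34, 37, 38]
Pivot position: 3

After partitioning with pivot 24, the array becomes [7, 7, 2, 24, 27, 32, 34, 37, 38]. The pivot is placed at index 3. All elements to the left of the pivot are <= 24, and all elements to the right are > 24.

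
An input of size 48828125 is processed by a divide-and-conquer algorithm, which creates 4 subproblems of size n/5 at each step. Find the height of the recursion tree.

For divide and conquer with division factor 5:

Problem sizes at each level:
Level 0: 48828125
Level 1: 9765625
Level 2: 1953125
Level 3: 390625
Level 4: 78125
Level 5: 15625
Level 6: 3125
Level 7: 625
Level 8: 125
Level 9: 25
Level 10: 5
Level 11: 1

The root is level 0 and the size-1 base case is level 11 (the tree spans levels 0 through 11, i.e. 12 levels counting the root), so the depth is the number of divisions: log_5(48828125) = 11

The recursion tree depth is log_5(48828125) = 11. At each level, the problem size is divided by 5, so it takes 11 divisions to reduce to a base case of size 1. The algorithm makes 4 recursive calls at each level.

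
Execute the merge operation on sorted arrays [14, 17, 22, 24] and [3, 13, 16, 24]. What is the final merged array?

Merging process:

Compare 14 vs 3: take 3 from right. Merged: [3]
Compare 14 vs 13: take 13 from right. Merged: [3, 13]
Compare 14 vs 16: take 14 from left. Merged: [3, 13, 14]
Compare 17 vs 16: take 16 from right. Merged: [3, 13, 14, 16]
Compare 17 vs 24: take 17 from left. Merged: [3, 13, 14, 16, 17]
Compare 22 vs 24: take 22 from left. Merged: [3, 13, 14, 16, 17, 22]
Compare 24 vs 24: take 24 from left. Merged: [3, 13, 14, 16, 17, 22, 24]
Append remaining from right: [24]. Merged: [3, 13, 14, 16, 17, 22, 24, 24]

Final merged array: [3, 13, 14, 16, 17, 22, 24, 24]
Total comparisons: 7

The merged array is [3, 13, 14, 16, 17, 22, 24, 24], requiring 7 comparisons. The merge step runs in O(n) time where n is the total number of elements.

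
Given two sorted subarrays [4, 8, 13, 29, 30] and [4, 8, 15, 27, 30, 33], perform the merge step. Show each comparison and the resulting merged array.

Merging process:

Compare 4 vs 4: take 4 from left. Merged: [4]
Compare 8 vs 4: take 4 from right. Merged: [4, 4]
Compare 8 vs 8: take 8 from left. Merged: [4, 4, 8]
Compare 13 vs 8: take 8 from right. Merged: [4, 4, 8, 8]
Compare 13 vs 15: take 13 from left. Merged: [4, 4, 8, 8, 13]
Compare 29 vs 15: take 15 from right. Merged: [4, 4, 8, 8, 13, 15]
Compare 29 vs 27: take 27 from right. Merged: [4, 4, 8, 8, 13, 15, 27]
Compare 29 vs 30: take 29 from left. Merged: [4, 4, 8, 8, 13, 15, 27, 29]
Compare 30 vs 30: take 30 from left. Merged: [4, 4, 8, 8, 13, 15, 27, 29, 30]
Append remaining from right: [30, 33]. Merged: [4, 4, 8, 8, 13, 15, 27, 29, 30, 30, 33]

Final merged array: [4, 4, 8, 8, 13, 15, 27, 29, 30, 30, 33]
Total comparisons: 9

The merged array is [4, 4, 8, 8, 13, 15, 27, 29, 30, 30, 33], requiring 9 comparisons. The merge step runs in O(n) time where n is the total number of elements.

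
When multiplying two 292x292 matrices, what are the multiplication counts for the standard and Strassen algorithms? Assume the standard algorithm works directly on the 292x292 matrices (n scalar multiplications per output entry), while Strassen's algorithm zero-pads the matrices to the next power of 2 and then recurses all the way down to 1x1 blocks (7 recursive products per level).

Matrix multiplication for 292x292 matrices:

Strassen's algorithm requires power-of-2 dimensions. Pad 292x292 to 512x512 (next power of 2).

Standard algorithm: 292^3 = 24897088 multiplications
Strassen's algorithm: 7^(log2(512)) = 7^9 = 40353607 multiplications
Difference: 24897088 - 40353607 = -15456519 (Strassen uses MORE here due to padding overhead — for small or just-over-power-of-2 n, padding can outweigh the per-level savings)

Standard: 24897088 multiplications (292^3). Strassen: 40353607 multiplications (7^9, after padding to 512x512). Strassen reduces 8 recursive multiplications to 7 at each level.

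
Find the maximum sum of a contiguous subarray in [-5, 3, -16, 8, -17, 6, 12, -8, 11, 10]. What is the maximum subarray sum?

Using Kadane's algorithm on [-5, 3, -16, 8, -17, 6, 12, -8, 11, 10]:

Scanning through the array:
Position 1 (value 3): max_ending_here = 3, max_so_far = 3
Position 2 (value -16): max_ending_here = -13, max_so_far = 3
Position 3 (value 8): max_ending_here = 8, max_so_far = 8
Position 4 (value -17): max_ending_here = -9, max_so_far = 8
Position 5 (value 6): max_ending_here = 6, max_so_far = 8
Position 6 (value 12): max_ending_here = 18, max_so_far = 18
Position 7 (value -8): max_ending_here = 10, max_so_far = 18
Position 8 (value 11): max_ending_here = 21, max_so_far = 21
Position 9 (value 10): max_ending_here = 31, max_so_far = 31

Maximum subarray: [6, 12, -8, 11, 10]
Maximum sum: 31

The maximum subarray is [6, 12, -8, 11, 10] with sum 31. This subarray runs from index 5 to index 9.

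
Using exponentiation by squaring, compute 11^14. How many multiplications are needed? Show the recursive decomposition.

Computing 11^14 by squaring (build up from 11^1; each line after the first costs one multiplication):

11^1 = 11
11^2 = (11^1)^2 = 11^2 = 121
11^3 = 11 * 11^2 = 11 * 121 = 1331
11^6 = (11^3)^2 = 1331^2 = 1771561
11^7 = 11 * 11^6 = 11 * 1771561 = 19487171
11^14 = (11^7)^2 = 19487171^2 = 379749833583241

Result: 379749833583241
Multiplications needed: 5 (5 lines after 11^1)

11^14 = 379749833583241. Using exponentiation by squaring, this requires 5 multiplications. The key idea: if the exponent is even, square the half-power; if odd, multiply by the base once.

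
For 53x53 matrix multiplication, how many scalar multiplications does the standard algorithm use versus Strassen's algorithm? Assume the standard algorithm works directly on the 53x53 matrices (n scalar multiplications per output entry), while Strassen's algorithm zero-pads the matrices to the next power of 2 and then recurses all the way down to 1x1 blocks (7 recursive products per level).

Matrix multiplication for 53x53 matrices:

Strassen's algorithm requires power-of-2 dimensions. Pad 53x53 to 64x64 (next power of 2).

Standard algorithm: 53^3 = 148877 multiplications
Strassen's algorithm: 7^(log2(64)) = 7^6 = 117649 multiplications
Savings: 148877 - 117649 = 31228 multiplications

Standard: 148877 multiplications (53^3). Strassen: 117649 multiplications (7^6, after padding to 64x64). Strassen reduces 8 recursive multiplications to 7 at each level.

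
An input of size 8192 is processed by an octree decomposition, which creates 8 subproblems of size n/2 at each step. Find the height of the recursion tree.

For divide and conquer with division factor 2:

Problem sizes at each level:
Level 0: 8192
Level 1: 4096
Level 2: 2048
Level 3: 1024
Level 4: 512
Level 5: 256
Level 6: 128
Level 7: 64
Level 8: 32
Level 9: 16
Level 10: 8
Level 11: 4
Level 12: 2
Level 13: 1

The root is level 0 and the size-1 base case is level 13 (the tree spans levels 0 through 13, i.e. 14 levels counting the root), so the depth is the number of divisions: log_2(8192) = 13

The recursion tree depth is log_2(8192) = 13. At each level, the problem size is divided by 2, so it takes 13 divisions to reduce to a base case of size 1. The algorithm makes 8 recursive calls at each level.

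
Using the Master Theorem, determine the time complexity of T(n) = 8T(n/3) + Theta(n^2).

Master Theorem for T(n) = 8T(n/3) + O(n^2):

a = 8, b = 3, c = 2
log_b(a) = log_3(8) = 1.8928

Case 3: c = 2 > log_3(8) = 1.8928
T(n) = O(n^2) = O(n^2)

For T(n) = 8T(n/3) + O(n^2): log_3(8) = 1.8928. This is Case 3 of the Master Theorem (c > log_b(a), work dominated by root), giving O(n^2).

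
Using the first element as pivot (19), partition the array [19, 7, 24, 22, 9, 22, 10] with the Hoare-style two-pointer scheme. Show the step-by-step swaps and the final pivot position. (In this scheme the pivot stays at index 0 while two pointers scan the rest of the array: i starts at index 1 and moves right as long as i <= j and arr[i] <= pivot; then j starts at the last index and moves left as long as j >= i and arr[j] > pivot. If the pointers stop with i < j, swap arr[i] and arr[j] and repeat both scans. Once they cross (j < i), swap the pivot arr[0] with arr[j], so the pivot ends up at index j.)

Hoare-style two-pointer partition with pivot = 19:

Initial array: [19, 7, 24, 22, 9, 22, 10]

Pointers start at i = 1, j = 6.
i stops at index 2 (arr[2]=24 > 19), j stops at index 6 (arr[6]=10 <= 19): swap arr[2] and arr[6], array becomes [19, 7, 10, 22, 9, 22, 24]
i stops at index 3 (arr[3]=22 > 19), j stops at index 4 (arr[4]=9 <= 19): swap arr[3] and arr[4], array becomes [19, 7, 10, 9, 22, 22, 24]
i ends at 4, j ends at 3: the pointers have crossed (j < i), so scanning stops.

Swap pivot arr[0] with arr[3] to place pivot at position 3: [9, 7, 10, 19, 22, 22, 24]
Pivot position: 3

After partitioning with pivot 19, the array becomes [9, 7, 10, 19, 22, 22, 24]. The pivot is placed at index 3. All elements to the left of the pivot are <= 19, and all elements to the right are > 19.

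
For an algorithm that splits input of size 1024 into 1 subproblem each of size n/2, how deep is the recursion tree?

For divide and conquer with division factor 2:

Problem sizes at each level:
Level 0: 1024
Level 1: 512
Level 2: 256
Level 3: 128
Level 4: 64
Level 5: 32
Level 6: 16
Level 7: 8
Level 8: 4
Level 9: 2
Level 10: 1

The root is level 0 and the size-1 base case is level 10 (the tree spans levels 0 through 10, i.e. 11 levels counting the root), so the depth is the number of divisions: log_2(1024) = 10

The recursion tree depth is log_2(1024) = 10. At each level, the problem size is divided by 2, so it takes 10 divisions to reduce to a base case of size 1. The algorithm makes 1 recursive call at each level.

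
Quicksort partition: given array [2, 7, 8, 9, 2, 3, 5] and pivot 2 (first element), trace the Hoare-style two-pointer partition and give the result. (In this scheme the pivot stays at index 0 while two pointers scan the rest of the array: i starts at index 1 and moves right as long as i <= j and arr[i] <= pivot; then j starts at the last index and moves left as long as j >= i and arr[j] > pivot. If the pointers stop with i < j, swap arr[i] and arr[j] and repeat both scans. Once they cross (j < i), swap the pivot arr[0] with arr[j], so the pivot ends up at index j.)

Hoare-style two-pointer partition with pivot = 2:

Initial array: [2, 7, 8, 9, 2, 3, 5]

Pointers start at i = 1, j = 6.
i stops at index 1 (arr[1]=7 > 2), j stops at index 4 (arr[4]=2 <= 2): swap arr[1] and arr[4], array becomes [2, 2, 8, 9, 7, 3, 5]
i ends at 2, j ends at 1: the pointers have crossed (j < i), so scanning stops.

Swap pivot arr[0] with arr[1] to place pivot at position 1: [2, 2, 8, 9, 7, 3, 5]
Pivot position: 1

After partitioning with pivot 2, the array becomes [2, 2, 8, 9, 7, 3, 5]. The pivot is placed at index 1. All elements to the left of the pivot are <= 2, and all elements to the right are > 2.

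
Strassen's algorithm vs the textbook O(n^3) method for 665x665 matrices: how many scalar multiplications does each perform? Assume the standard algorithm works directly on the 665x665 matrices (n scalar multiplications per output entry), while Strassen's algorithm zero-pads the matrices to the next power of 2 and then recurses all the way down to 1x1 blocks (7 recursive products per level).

Matrix multiplication for 665x665 matrices:

Strassen's algorithm requires power-of-2 dimensions. Pad 665x665 to 1024x1024 (next power of 2).

Standard algorithm: 665^3 = 294079625 multiplications
Strassen's algorithm: 7^(log2(1024)) = 7^10 = 282475249 multiplications
Savings: 294079625 - 282475249 = 11604376 multiplications

Standard: 294079625 multiplications (665^3). Strassen: 282475249 multiplications (7^10, after padding to 1024x1024). Strassen reduces 8 recursive multiplications to 7 at each level.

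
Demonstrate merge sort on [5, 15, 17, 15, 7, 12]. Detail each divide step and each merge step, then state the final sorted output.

Merge sort trace:

Split: [5, 15, 17, 15, 7, 12] -> [5, 15, 17] and [15, 7, 12]
  Split: [5, 15, 17] -> [5] and [15, 17]
    Split: [15, 17] -> [15] and [17]
    Merge: [15] + [17] -> [15, 17]
  Merge: [5] + [15, 17] -> [5, 15, 17]
  Split: [15, 7, 12] -> [15] and [7, 12]
    Split: [7, 12] -> [7] and [12]
    Merge: [7] + [12] -> [7, 12]
  Merge: [15] + [7, 12] -> [7, 12, 15]
Merge: [5, 15, 17] + [7, 12, 15] -> [5, 7, 12, 15, 15, 17]

Final sorted array: [5, 7, 12, 15, 15, 17]

The merge sort proceeds by recursively splitting the array and merging sorted halves.
After all merges, the sorted array is [5, 7, 12, 15, 15, 17].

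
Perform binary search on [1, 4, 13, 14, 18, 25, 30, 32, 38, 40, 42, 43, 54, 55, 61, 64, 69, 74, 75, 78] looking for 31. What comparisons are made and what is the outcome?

Binary search for 31 in [1, 4, 13, 14, 18, 25, 30, 32, 38, 40, 42, 43, 54, 55, 61, 64, 69, 74, 75, 78]:

lo=0, hi=19, mid=9, arr[mid]=40 -> 40 > 31, search left half
lo=0, hi=8, mid=4, arr[mid]=18 -> 18 < 31, search right half
lo=5, hi=8, mid=6, arr[mid]=30 -> 30 < 31, search right half
lo=7, hi=8, mid=7, arr[mid]=32 -> 32 > 31, search left half
lo=7 > hi=6, target 31 not found

Binary search determines that 31 is not in the array after 4 comparisons. The search space was exhausted without finding the target.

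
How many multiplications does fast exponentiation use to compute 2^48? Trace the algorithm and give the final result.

Computing 2^48 by squaring (build up from 2^1; each line after the first costs one multiplication):

2^1 = 2
2^2 = (2^1)^2 = 2^2 = 4
2^3 = 2 * 2^2 = 2 * 4 = 8
2^6 = (2^3)^2 = 8^2 = 64
2^12 = (2^6)^2 = 64^2 = 4096
2^24 = (2^12)^2 = 4096^2 = 16777216
2^48 = (2^24)^2 = 16777216^2 = 281474976710656

Result: 281474976710656
Multiplications needed: 6 (6 lines after 2^1)

2^48 = 281474976710656. Using exponentiation by squaring, this requires 6 multiplications. The key idea: if the exponent is even, square the half-power; if odd, multiply by the base once.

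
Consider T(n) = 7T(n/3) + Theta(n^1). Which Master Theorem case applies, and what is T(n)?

Master Theorem for T(n) = 7T(n/3) + O(n^1):

a = 7, b = 3, c = 1
log_b(a) = log_3(7) = 1.7712

Case 1: c = 1 < log_3(7) = 1.7712
T(n) = O(n^(log_3 7))

For T(n) = 7T(n/3) + O(n^1): log_3(7) = 1.7712. This is Case 1 of the Master Theorem (c < log_b(a), work dominated by leaves), giving O(n^(log_3 7)).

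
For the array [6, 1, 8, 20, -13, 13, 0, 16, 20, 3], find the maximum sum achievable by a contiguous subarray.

Using Kadane's algorithm on [6, 1, 8, 20, -13, 13, 0, 16, 20, 3]:

Scanning through the array:
Position 1 (value 1): max_ending_here = 7, max_so_far = 7
Position 2 (value 8): max_ending_here = 15, max_so_far = 15
Position 3 (value 20): max_ending_here = 35, max_so_far = 35
Position 4 (value -13): max_ending_here = 22, max_so_far = 35
Position 5 (value 13): max_ending_here = 35, max_so_far = 35
Position 6 (value 0): max_ending_here = 35, max_so_far = 35
Position 7 (value 16): max_ending_here = 51, max_so_far = 51
Position 8 (value 20): max_ending_here = 71, max_so_far = 71
Position 9 (value 3): max_ending_here = 74, max_so_far = 74

Maximum subarray: [6, 1, 8, 20, -13, 13, 0, 16, 20, 3]
Maximum sum: 74

The maximum subarray is [6, 1, 8, 20, -13, 13, 0, 16, 20, 3] with sum 74. This subarray runs from index 0 to index 9.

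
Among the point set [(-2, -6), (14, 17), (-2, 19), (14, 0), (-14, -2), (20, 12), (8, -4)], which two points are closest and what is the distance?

Computing all pairwise distances among 7 points:

d((-2, -6), (14, 17)) = 28.0179
d((-2, -6), (-2, 19)) = 25.0
d((-2, -6), (14, 0)) = 17.088
d((-2, -6), (-14, -2)) = 12.6491
d((-2, -6), (20, 12)) = 28.4253
d((-2, -6), (8, -4)) = 10.198
d((14, 17), (-2, 19)) = 16.1245
d((14, 17), (14, 0)) = 17.0
d((14, 17), (-14, -2)) = 33.8378
d((14, 17), (20, 12)) = 7.8102
d((14, 17), (8, -4)) = 21.8403
d((-2, 19), (14, 0)) = 24.8395
d((-2, 19), (-14, -2)) = 24.1868
d((-2, 19), (20, 12)) = 23.0868
d((-2, 19), (8, -4)) = 25.0799
d((14, 0), (-14, -2)) = 28.0713
d((14, 0), (20, 12)) = 13.4164
d((14, 0), (8, -4)) = 7.2111 <-- minimum
d((-14, -2), (20, 12)) = 36.7696
d((-14, -2), (8, -4)) = 22.0907
d((20, 12), (8, -4)) = 20.0

Closest pair: (14, 0) and (8, -4) with distance 7.2111

The closest pair is (14, 0) and (8, -4) with Euclidean distance 7.2111. For 7 points, brute-force pairwise comparison is shown above. For large n, the divide-and-conquer algorithm (sort by x, recurse on halves, check the dividing strip) achieves O(n log n).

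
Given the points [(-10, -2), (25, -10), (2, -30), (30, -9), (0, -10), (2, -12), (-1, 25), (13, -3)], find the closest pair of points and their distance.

Computing all pairwise distances among 8 points:

d((-10, -2), (25, -10)) = 35.9026
d((-10, -2), (2, -30)) = 30.4631
d((-10, -2), (30, -9)) = 40.6079
d((-10, -2), (0, -10)) = 12.8062
d((-10, -2), (2, -12)) = 15.6205
d((-10, -2), (-1, 25)) = 28.4605
d((-10, -2), (13, -3)) = 23.0217
d((25, -10), (2, -30)) = 30.4795
d((25, -10), (30, -9)) = 5.099
d((25, -10), (0, -10)) = 25.0
d((25, -10), (2, -12)) = 23.0868
d((25, -10), (-1, 25)) = 43.6005
d((25, -10), (13, -3)) = 13.8924
d((2, -30), (30, -9)) = 35.0
d((2, -30), (0, -10)) = 20.0998
d((2, -30), (2, -12)) = 18.0
d((2, -30), (-1, 25)) = 55.0818
d((2, -30), (13, -3)) = 29.1548
d((30, -9), (0, -10)) = 30.0167
d((30, -9), (2, -12)) = 28.1603
d((30, -9), (-1, 25)) = 46.0109
d((30, -9), (13, -3)) = 18.0278
d((0, -10), (2, -12)) = 2.8284 <-- minimum
d((0, -10), (-1, 25)) = 35.0143
d((0, -10), (13, -3)) = 14.7648
d((2, -12), (-1, 25)) = 37.1214
d((2, -12), (13, -3)) = 14.2127
d((-1, 25), (13, -3)) = 31.305

Closest pair: (0, -10) and (2, -12) with distance 2.8284

The closest pair is (0, -10) and (2, -12) with Euclidean distance 2.8284. For 8 points, brute-force pairwise comparison is shown above. For large n, the divide-and-conquer algorithm (sort by x, recurse on halves, check the dividing strip) achieves O(n log n).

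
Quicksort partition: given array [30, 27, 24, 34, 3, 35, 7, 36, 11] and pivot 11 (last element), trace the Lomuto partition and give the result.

Lomuto partition with pivot = 11:

Initial array: [30, 27, 24, 34, 3, 35, 7, 36, 11]

arr[0]=30 > 11: no swap
arr[1]=27 > 11: no swap
arr[2]=24 > 11: no swap
arr[3]=34 > 11: no swap
arr[4]=3 <= 11: swap with position 0, array becomes [3, 27, 24, 34, 30, 35, 7, 36, 11]
arr[5]=35 > 11: no swap
arr[6]=7 <= 11: swap with position 1, array becomes [3, 7, 24, 34, 30, 35, 27, 36, 11]
arr[7]=36 > 11: no swap

Place pivot at position 2: [3, 7, 11, 34, 30, 35, 27, 36, 24]
Pivot position: 2

After partitioning with pivot 11, the array becomes [3, 7, 11, 34, 30, 35, 27, 36, 24]. The pivot is placed at index 2. All elements to the left of the pivot are <= 11, and all elements to the right are > 11.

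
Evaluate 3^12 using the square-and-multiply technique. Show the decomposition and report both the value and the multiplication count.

Computing 3^12 by squaring (build up from 3^1; each line after the first costs one multiplication):

3^1 = 3
3^2 = (3^1)^2 = 3^2 = 9
3^3 = 3 * 3^2 = 3 * 9 = 27
3^6 = (3^3)^2 = 27^2 = 729
3^12 = (3^6)^2 = 729^2 = 531441

Result: 531441
Multiplications needed: 4 (4 lines after 3^1)

3^12 = 531441. Using exponentiation by squaring, this requires 4 multiplications. The key idea: if the exponent is even, square the half-power; if odd, multiply by the base once.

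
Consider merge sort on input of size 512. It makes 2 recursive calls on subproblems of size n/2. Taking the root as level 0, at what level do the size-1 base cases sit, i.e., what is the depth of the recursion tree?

For divide and conquer with division factor 2:

Problem sizes at each level:
Level 0: 512
Level 1: 256
Level 2: 128
Level 3: 64
Level 4: 32
Level 5: 16
Level 6: 8
Level 7: 4
Level 8: 2
Level 9: 1

The root is level 0 and the size-1 base case is level 9 (the tree spans levels 0 through 9, i.e. 10 levels counting the root), so the depth is the number of divisions: log_2(512) = 9

The recursion tree depth is log_2(512) = 9. At each level, the problem size is divided by 2, so it takes 9 divisions to reduce to a base case of size 1. The algorithm makes 2 recursive calls at each level.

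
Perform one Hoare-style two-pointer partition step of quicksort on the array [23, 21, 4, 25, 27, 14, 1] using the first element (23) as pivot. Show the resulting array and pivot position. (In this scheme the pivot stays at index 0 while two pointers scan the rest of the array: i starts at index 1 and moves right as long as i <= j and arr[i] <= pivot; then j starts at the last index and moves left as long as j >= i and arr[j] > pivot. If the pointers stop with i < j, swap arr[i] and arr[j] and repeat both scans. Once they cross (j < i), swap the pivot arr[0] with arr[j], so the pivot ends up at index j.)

Hoare-style two-pointer partition with pivot = 23:

Initial array: [23, 21, 4, 25, 27, 14, 1]

Pointers start at i = 1, j = 6.
i stops at index 3 (arr[3]=25 > 23), j stops at index 6 (arr[6]=1 <= 23): swap arr[3] and arr[6], array becomes [23, 21, 4, 1, 27, 14, 25]
i stops at index 4 (arr[4]=27 > 23), j stops at index 5 (arr[5]=14 <= 23): swap arr[4] and arr[5], array becomes [23, 21, 4, 1, 14, 27, 25]
i ends at 5, j ends at 4: the pointers have crossed (j < i), so scanning stops.

Swap pivot arr[0] with arr[4] to place pivot at position 4: [14, 21, 4, 1, 23, 27, 25]
Pivot position: 4

After partitioning with pivot 23, the array becomes [14, 21, 4, 1, 23, 27, 25]. The pivot is placed at index 4. All elements to the left of the pivot are <= 23, and all elements to the right are > 23.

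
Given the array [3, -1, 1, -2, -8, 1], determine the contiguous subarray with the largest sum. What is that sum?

Using Kadane's algorithm on [3, -1, 1, -2, -8, 1]:

Scanning through the array:
Position 1 (value -1): max_ending_here = 2, max_so_far = 3
Position 2 (value 1): max_ending_here = 3, max_so_far = 3
Position 3 (value -2): max_ending_here = 1, max_so_far = 3
Position 4 (value -8): max_ending_here = -7, max_so_far = 3
Position 5 (value 1): max_ending_here = 1, max_so_far = 3

Maximum subarray: [3]
Maximum sum: 3

The maximum subarray is [3] with sum 3. This subarray runs from index 0 to index 0.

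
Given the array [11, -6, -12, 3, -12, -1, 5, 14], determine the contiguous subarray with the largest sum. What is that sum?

Using Kadane's algorithm on [11, -6, -12, 3, -12, -1, 5, 14]:

Scanning through the array:
Position 1 (value -6): max_ending_here = 5, max_so_far = 11
Position 2 (value -12): max_ending_here = -7, max_so_far = 11
Position 3 (value 3): max_ending_here = 3, max_so_far = 11
Position 4 (value -12): max_ending_here = -9, max_so_far = 11
Position 5 (value -1): max_ending_here = -1, max_so_far = 11
Position 6 (value 5): max_ending_here = 5, max_so_far = 11
Position 7 (value 14): max_ending_here = 19, max_so_far = 19

Maximum subarray: [5, 14]
Maximum sum: 19

The maximum subarray is [5, 14] with sum 19. This subarray runs from index 6 to index 7.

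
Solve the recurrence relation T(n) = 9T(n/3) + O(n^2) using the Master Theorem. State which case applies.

Master Theorem for T(n) = 9T(n/3) + O(n^2):

a = 9, b = 3, c = 2
log_b(a) = log_3(9) = 2.0000

Case 2: c = 2 = log_3(9) = 2.0000
T(n) = O(n^2 log n) = O(n^2 log n)

For T(n) = 9T(n/3) + O(n^2): log_3(9) = 2.0000. This is Case 2 of the Master Theorem (c = log_b(a), equal work at all levels), giving O(n^2 log n).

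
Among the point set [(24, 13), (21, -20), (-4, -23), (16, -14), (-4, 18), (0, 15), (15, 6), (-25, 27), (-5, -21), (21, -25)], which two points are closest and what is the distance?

Computing all pairwise distances among 10 points:

d((24, 13), (21, -20)) = 33.1361
d((24, 13), (-4, -23)) = 45.607
d((24, 13), (16, -14)) = 28.1603
d((24, 13), (-4, 18)) = 28.4429
d((24, 13), (0, 15)) = 24.0832
d((24, 13), (15, 6)) = 11.4018
d((24, 13), (-25, 27)) = 50.9608
d((24, 13), (-5, -21)) = 44.6878
d((24, 13), (21, -25)) = 38.1182
d((21, -20), (-4, -23)) = 25.1794
d((21, -20), (16, -14)) = 7.8102
d((21, -20), (-4, 18)) = 45.4863
d((21, -20), (0, 15)) = 40.8167
d((21, -20), (15, 6)) = 26.6833
d((21, -20), (-25, 27)) = 65.7647
d((21, -20), (-5, -21)) = 26.0192
d((21, -20), (21, -25)) = 5.0
d((-4, -23), (16, -14)) = 21.9317
d((-4, -23), (-4, 18)) = 41.0
d((-4, -23), (0, 15)) = 38.2099
d((-4, -23), (15, 6)) = 34.6699
d((-4, -23), (-25, 27)) = 54.231
d((-4, -23), (-5, -21)) = 2.2361 <-- minimum
d((-4, -23), (21, -25)) = 25.0799
d((16, -14), (-4, 18)) = 37.7359
d((16, -14), (0, 15)) = 33.121
d((16, -14), (15, 6)) = 20.025
d((16, -14), (-25, 27)) = 57.9828
d((16, -14), (-5, -21)) = 22.1359
d((16, -14), (21, -25)) = 12.083
d((-4, 18), (0, 15)) = 5.0
d((-4, 18), (15, 6)) = 22.4722
d((-4, 18), (-25, 27)) = 22.8473
d((-4, 18), (-5, -21)) = 39.0128
d((-4, 18), (21, -25)) = 49.7393
d((0, 15), (15, 6)) = 17.4929
d((0, 15), (-25, 27)) = 27.7308
d((0, 15), (-5, -21)) = 36.3456
d((0, 15), (21, -25)) = 45.1774
d((15, 6), (-25, 27)) = 45.1774
d((15, 6), (-5, -21)) = 33.6006
d((15, 6), (21, -25)) = 31.5753
d((-25, 27), (-5, -21)) = 52.0
d((-25, 27), (21, -25)) = 69.4262
d((-5, -21), (21, -25)) = 26.3059

Closest pair: (-4, -23) and (-5, -21) with distance 2.2361

The closest pair is (-4, -23) and (-5, -21) with Euclidean distance 2.2361. For 10 points, brute-force pairwise comparison is shown above. For large n, the divide-and-conquer algorithm (sort by x, recurse on halves, check the dividing strip) achieves O(n log n).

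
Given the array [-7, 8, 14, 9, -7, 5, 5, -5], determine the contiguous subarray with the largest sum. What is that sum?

Using Kadane's algorithm on [-7, 8, 14, 9, -7, 5, 5, -5]:

Scanning through the array:
Position 1 (value 8): max_ending_here = 8, max_so_far = 8
Position 2 (value 14): max_ending_here = 22, max_so_far = 22
Position 3 (value 9): max_ending_here = 31, max_so_far = 31
Position 4 (value -7): max_ending_here = 24, max_so_far = 31
Position 5 (value 5): max_ending_here = 29, max_so_far = 31
Position 6 (value 5): max_ending_here = 34, max_so_far = 34
Position 7 (value -5): max_ending_here = 29, max_so_far = 34

Maximum subarray: [8, 14, 9, -7, 5, 5]
Maximum sum: 34

The maximum subarray is [8, 14, 9, -7, 5, 5] with sum 34. This subarray runs from index 1 to index 6.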